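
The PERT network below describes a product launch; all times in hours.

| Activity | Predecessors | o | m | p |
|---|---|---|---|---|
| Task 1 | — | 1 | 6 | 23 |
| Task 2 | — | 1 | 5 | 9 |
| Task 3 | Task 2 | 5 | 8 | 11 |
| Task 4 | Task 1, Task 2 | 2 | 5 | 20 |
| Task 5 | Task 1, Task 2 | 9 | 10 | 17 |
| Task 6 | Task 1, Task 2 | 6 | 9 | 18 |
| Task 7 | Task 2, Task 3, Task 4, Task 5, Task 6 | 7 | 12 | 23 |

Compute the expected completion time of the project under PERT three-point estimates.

te_Task 1 = (1 + 4·6 + 23)/6 = 48/6 = 8
te_Task 2 = (1 + 4·5 + 9)/6 = 30/6 = 5
te_Task 3 = (5 + 4·8 + 11)/6 = 48/6 = 8
te_Task 4 = (2 + 4·5 + 20)/6 = 42/6 = 7
te_Task 5 = (9 + 4·10 + 17)/6 = 66/6 = 11
te_Task 6 = (6 + 4·9 + 18)/6 = 60/6 = 10
te_Task 7 = (7 + 4·12 + 23)/6 = 78/6 = 13

Forward pass:
ES_Task 1 = 0; EF_Task 1 = 8
ES_Task 2 = 0; EF_Task 2 = 5
ES_Task 3 = 5; EF_Task 3 = 5+8 = 13
ES_Task 4 = max(EF_Task 1=8, EF_Task 2=5) = 8; EF_Task 4 = 8+7 = 15
ES_Task 5 = max(EF_Task 1=8, EF_Task 2=5) = 8; EF_Task 5 = 8+11 = 19
ES_Task 6 = max(EF_Task 1=8, EF_Task 2=5) = 8; EF_Task 6 = 8+10 = 18
ES_Task 7 = max(EF_Task 2=5, EF_Task 3=13, EF_Task 4=15, EF_Task 5=19, EF_Task 6=18) = 19; EF_Task 7 = 19+13 = 32
Expected project duration μ = 32 hours. Critical path: Task 1 → Task 5 → Task 7.

32 hours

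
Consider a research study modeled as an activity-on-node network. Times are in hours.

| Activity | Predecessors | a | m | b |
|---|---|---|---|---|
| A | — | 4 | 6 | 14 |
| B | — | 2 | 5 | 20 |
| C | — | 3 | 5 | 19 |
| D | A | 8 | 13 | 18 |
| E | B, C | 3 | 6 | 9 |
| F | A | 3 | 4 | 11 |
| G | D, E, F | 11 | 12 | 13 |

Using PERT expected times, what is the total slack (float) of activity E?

te_A = (4 + 4·6 + 14)/6 = 42/6 = 7
te_B = (2 + 4·5 + 20)/6 = 42/6 = 7
te_C = (3 + 4·5 + 19)/6 = 42/6 = 7
te_D = (8 + 4·13 + 18)/6 = 78/6 = 13
te_E = (3 + 4·6 + 9)/6 = 36/6 = 6
te_F = (3 + 4·4 + 11)/6 = 30/6 = 5
te_G = (11 + 4·12 + 13)/6 = 72/6 = 12

Forward pass:
ES_A = 0; EF_A = 7
ES_B = 0; EF_B = 7
ES_C = 0; EF_C = 7
ES_D = 7; EF_D = 7+13 = 20
ES_E = max(EF_B=7, EF_C=7) = 7; EF_E = 7+6 = 13
ES_F = 7; EF_F = 7+5 = 12
ES_G = max(EF_D=20, EF_E=13, EF_F=12) = 20; EF_G = 20+12 = 32
Expected project duration μ = 32 hours. Critical path: A → D → G.

Backward pass:
LF_G = 32; LS_G = 32−12 = 20
LF_F = LS_G = 20; LS_F = 20−5 = 15
LF_E = LS_G = 20; LS_E = 20−6 = 14
LF_D = LS_G = 20; LS_D = 20−13 = 7
LF_C = LS_E = 14; LS_C = 14−7 = 7
LF_B = LS_E = 14; LS_B = 14−7 = 7
LF_A = min(LS_D=7, LS_F=15) = 7; LS_A = 7−7 = 0
Slack_E = LS_E − ES_E = 14 − 7 = 7

7 hours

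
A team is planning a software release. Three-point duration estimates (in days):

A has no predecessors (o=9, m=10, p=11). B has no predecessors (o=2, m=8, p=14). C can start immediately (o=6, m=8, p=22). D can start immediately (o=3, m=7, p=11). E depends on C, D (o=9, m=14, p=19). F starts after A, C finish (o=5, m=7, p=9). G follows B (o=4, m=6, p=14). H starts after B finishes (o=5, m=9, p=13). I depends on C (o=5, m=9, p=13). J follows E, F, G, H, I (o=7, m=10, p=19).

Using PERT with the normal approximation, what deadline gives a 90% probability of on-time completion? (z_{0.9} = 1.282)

39.8 days

te_A = (9 + 4·10 + 11)/6 = 60/6 = 10; σ²_A = ((11−9)/6)² = 0.111
te_B = (2 + 4·8 + 14)/6 = 48/6 = 8; σ²_B = ((14−2)/6)² = 4.000
te_C = (6 + 4·8 + 22)/6 = 60/6 = 10; σ²_C = ((22−6)/6)² = 7.111
te_D = (3 + 4·7 + 11)/6 = 42/6 = 7; σ²_D = ((11−3)/6)² = 1.778
te_E = (9 + 4·14 + 19)/6 = 84/6 = 14; σ²_E = ((19−9)/6)² = 2.778
te_F = (5 + 4·7 + 9)/6 = 42/6 = 7; σ²_F = ((9−5)/6)² = 0.444
te_G = (4 + 4·6 + 14)/6 = 42/6 = 7; σ²_G = ((14−4)/6)² = 2.778
te_H = (5 + 4·9 + 13)/6 = 54/6 = 9; σ²_H = ((13−5)/6)² = 1.778
te_I = (5 + 4·9 + 13)/6 = 54/6 = 9; σ²_I = ((13−5)/6)² = 1.778
te_J = (7 + 4·10 + 19)/6 = 66/6 = 11; σ²_J = ((19−7)/6)² = 4.000

Forward pass:
ES_A = 0; EF_A = 10
ES_B = 0; EF_B = 8
ES_C = 0; EF_C = 10
ES_D = 0; EF_D = 7
ES_E = max(EF_C=10, EF_D=7) = 10; EF_E = 10+14 = 24
ES_F = max(EF_A=10, EF_C=10) = 10; EF_F = 10+7 = 17
ES_G = 8; EF_G = 8+7 = 15
ES_H = 8; EF_H = 8+9 = 17
ES_I = 10; EF_I = 10+9 = 19
ES_J = max(EF_E=24, EF_F=17, EF_G=15, EF_H=17, EF_I=19) = 24; EF_J = 24+11 = 35
Expected project duration μ = 35 days. Critical path: C → E → J.

Variance along critical path = 7.111 + 2.778 + 4.000 = 13.889; σ = 3.727 days.
D = μ + z·σ = 35 + 1.282·3.727 = 39.8 days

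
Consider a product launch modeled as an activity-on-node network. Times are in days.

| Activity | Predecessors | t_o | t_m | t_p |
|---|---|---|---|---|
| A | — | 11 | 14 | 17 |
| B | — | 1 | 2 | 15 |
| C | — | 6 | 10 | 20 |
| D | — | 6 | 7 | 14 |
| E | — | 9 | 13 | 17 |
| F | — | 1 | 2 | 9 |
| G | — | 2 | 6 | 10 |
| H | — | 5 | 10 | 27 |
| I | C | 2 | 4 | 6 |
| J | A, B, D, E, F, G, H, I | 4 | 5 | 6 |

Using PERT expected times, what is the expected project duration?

te_A = (11 + 4·14 + 17)/6 = 84/6 = 14
te_B = (1 + 4·2 + 15)/6 = 24/6 = 4
te_C = (6 + 4·10 + 20)/6 = 66/6 = 11
te_D = (6 + 4·7 + 14)/6 = 48/6 = 8
te_E = (9 + 4·13 + 17)/6 = 78/6 = 13
te_F = (1 + 4·2 + 9)/6 = 18/6 = 3
te_G = (2 + 4·6 + 10)/6 = 36/6 = 6
te_H = (5 + 4·10 + 27)/6 = 72/6 = 12
te_I = (2 + 4·4 + 6)/6 = 24/6 = 4
te_J = (4 + 4·5 + 6)/6 = 30/6 = 5

Forward pass:
ES_A = 0; EF_A = 14
ES_B = 0; EF_B = 4
ES_C = 0; EF_C = 11
ES_D = 0; EF_D = 8
ES_E = 0; EF_E = 13
ES_F = 0; EF_F = 3
ES_G = 0; EF_G = 6
ES_H = 0; EF_H = 12
ES_I = 11; EF_I = 11+4 = 15
ES_J = max(EF_A=14, EF_B=4, EF_D=8, EF_E=13, EF_F=3, EF_G=6, EF_H=12, EF_I=15) = 15; EF_J = 15+5 = 20
Expected project duration μ = 20 days. Critical path: C → I → J.

20 days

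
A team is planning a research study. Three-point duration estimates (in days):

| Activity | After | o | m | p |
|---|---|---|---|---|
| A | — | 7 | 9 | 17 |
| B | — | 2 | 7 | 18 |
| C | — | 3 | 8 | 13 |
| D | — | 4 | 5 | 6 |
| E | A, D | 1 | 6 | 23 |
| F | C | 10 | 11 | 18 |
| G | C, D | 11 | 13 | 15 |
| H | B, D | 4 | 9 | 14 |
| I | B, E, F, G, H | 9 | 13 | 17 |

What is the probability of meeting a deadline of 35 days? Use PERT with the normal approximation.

te_A = (7 + 4·9 + 17)/6 = 60/6 = 10; σ²_A = ((17−7)/6)² = 2.778
te_B = (2 + 4·7 + 18)/6 = 48/6 = 8; σ²_B = ((18−2)/6)² = 7.111
te_C = (3 + 4·8 + 13)/6 = 48/6 = 8; σ²_C = ((13−3)/6)² = 2.778
te_D = (4 + 4·5 + 6)/6 = 30/6 = 5; σ²_D = ((6−4)/6)² = 0.111
te_E = (1 + 4·6 + 23)/6 = 48/6 = 8; σ²_E = ((23−1)/6)² = 13.444
te_F = (10 + 4·11 + 18)/6 = 72/6 = 12; σ²_F = ((18−10)/6)² = 1.778
te_G = (11 + 4·13 + 15)/6 = 78/6 = 13; σ²_G = ((15−11)/6)² = 0.444
te_H = (4 + 4·9 + 14)/6 = 54/6 = 9; σ²_H = ((14−4)/6)² = 2.778
te_I = (9 + 4·13 + 17)/6 = 78/6 = 13; σ²_I = ((17−9)/6)² = 1.778

Forward pass:
ES_A = 0; EF_A = 10
ES_B = 0; EF_B = 8
ES_C = 0; EF_C = 8
ES_D = 0; EF_D = 5
ES_E = max(EF_A=10, EF_D=5) = 10; EF_E = 10+8 = 18
ES_F = 8; EF_F = 8+12 = 20
ES_G = max(EF_C=8, EF_D=5) = 8; EF_G = 8+13 = 21
ES_H = max(EF_B=8, EF_D=5) = 8; EF_H = 8+9 = 17
ES_I = max(EF_B=8, EF_E=18, EF_F=20, EF_G=21, EF_H=17) = 21; EF_I = 21+13 = 34
Expected project duration μ = 34 days. Critical path: C → G → I.

Variance along critical path = 2.778 + 0.444 + 1.778 = 5.000; σ = √5.000 = 2.236 days.
Z = (35 − 34) / 2.236 = 0.447
P(T ≤ 35) = Φ(0.447) ≈ 0.673

0.673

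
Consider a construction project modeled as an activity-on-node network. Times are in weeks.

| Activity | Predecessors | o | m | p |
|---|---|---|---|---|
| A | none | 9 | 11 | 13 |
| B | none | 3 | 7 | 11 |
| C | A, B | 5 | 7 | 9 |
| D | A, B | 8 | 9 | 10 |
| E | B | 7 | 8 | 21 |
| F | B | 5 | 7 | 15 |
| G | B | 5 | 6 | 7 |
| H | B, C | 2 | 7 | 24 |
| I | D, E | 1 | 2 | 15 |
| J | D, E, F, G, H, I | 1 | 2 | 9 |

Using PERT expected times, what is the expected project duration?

30 weeks

te_A = (9 + 4·11 + 13)/6 = 66/6 = 11
te_B = (3 + 4·7 + 11)/6 = 42/6 = 7
te_C = (5 + 4·7 + 9)/6 = 42/6 = 7
te_D = (8 + 4·9 + 10)/6 = 54/6 = 9
te_E = (7 + 4·8 + 21)/6 = 60/6 = 10
te_F = (5 + 4·7 + 15)/6 = 48/6 = 8
te_G = (5 + 4·6 + 7)/6 = 36/6 = 6
te_H = (2 + 4·7 + 24)/6 = 54/6 = 9
te_I = (1 + 4·2 + 15)/6 = 24/6 = 4
te_J = (1 + 4·2 + 9)/6 = 18/6 = 3

Forward pass:
ES_A = 0; EF_A = 11
ES_B = 0; EF_B = 7
ES_C = max(EF_A=11, EF_B=7) = 11; EF_C = 11+7 = 18
ES_D = max(EF_A=11, EF_B=7) = 11; EF_D = 11+9 = 20
ES_E = 7; EF_E = 7+10 = 17
ES_F = 7; EF_F = 7+8 = 15
ES_G = 7; EF_G = 7+6 = 13
ES_H = max(EF_B=7, EF_C=18) = 18; EF_H = 18+9 = 27
ES_I = max(EF_D=20, EF_E=17) = 20; EF_I = 20+4 = 24
ES_J = max(EF_D=20, EF_E=17, EF_F=15, EF_G=13, EF_H=27, EF_I=24) = 27; EF_J = 27+3 = 30
Expected project duration μ = 30 weeks. Critical path: A → C → H → J.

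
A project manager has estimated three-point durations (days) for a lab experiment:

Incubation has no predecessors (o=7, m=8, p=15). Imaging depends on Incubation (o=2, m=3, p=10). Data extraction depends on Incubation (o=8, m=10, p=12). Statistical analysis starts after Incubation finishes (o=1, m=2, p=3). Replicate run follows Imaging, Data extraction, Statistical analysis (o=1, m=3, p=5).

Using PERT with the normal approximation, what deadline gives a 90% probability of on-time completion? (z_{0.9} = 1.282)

te_Incubation = (7 + 4·8 + 15)/6 = 54/6 = 9; σ²_Incubation = ((15−7)/6)² = 1.778
te_Imaging = (2 + 4·3 + 10)/6 = 24/6 = 4; σ²_Imaging = ((10−2)/6)² = 1.778
te_Data extraction = (8 + 4·10 + 12)/6 = 60/6 = 10; σ²_Data extraction = ((12−8)/6)² = 0.444
te_Statistical analysis = (1 + 4·2 + 3)/6 = 12/6 = 2; σ²_Statistical analysis = ((3−1)/6)² = 0.111
te_Replicate run = (1 + 4·3 + 5)/6 = 18/6 = 3; σ²_Replicate run = ((5−1)/6)² = 0.444

Forward pass:
ES_Incubation = 0; EF_Incubation = 9
ES_Imaging = 9; EF_Imaging = 9+4 = 13
ES_Data extraction = 9; EF_Data extraction = 9+10 = 19
ES_Statistical analysis = 9; EF_Statistical analysis = 9+2 = 11
ES_Replicate run = max(EF_Imaging=13, EF_Data extraction=19, EF_Statistical analysis=11) = 19; EF_Replicate run = 19+3 = 22
Expected project duration μ = 22 days. Critical path: Incubation → Data extraction → Replicate run.

Variance along critical path = 1.778 + 0.444 + 0.444 = 2.667; σ = 1.633 days.
D = μ + z·σ = 22 + 1.282·1.633 = 24.1 days

24.1 days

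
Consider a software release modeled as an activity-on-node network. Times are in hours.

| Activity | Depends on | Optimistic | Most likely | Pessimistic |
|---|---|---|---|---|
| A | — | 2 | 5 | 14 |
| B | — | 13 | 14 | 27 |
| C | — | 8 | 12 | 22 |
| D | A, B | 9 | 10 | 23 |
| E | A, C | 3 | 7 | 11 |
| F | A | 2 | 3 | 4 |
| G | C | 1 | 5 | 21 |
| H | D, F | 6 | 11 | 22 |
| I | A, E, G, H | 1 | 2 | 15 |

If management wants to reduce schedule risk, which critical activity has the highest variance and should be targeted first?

te_A = (2 + 4·5 + 14)/6 = 36/6 = 6; σ²_A = ((14−2)/6)² = 4.000
te_B = (13 + 4·14 + 27)/6 = 96/6 = 16; σ²_B = ((27−13)/6)² = 5.444
te_C = (8 + 4·12 + 22)/6 = 78/6 = 13; σ²_C = ((22−8)/6)² = 5.444
te_D = (9 + 4·10 + 23)/6 = 72/6 = 12; σ²_D = ((23−9)/6)² = 5.444
te_E = (3 + 4·7 + 11)/6 = 42/6 = 7; σ²_E = ((11−3)/6)² = 1.778
te_F = (2 + 4·3 + 4)/6 = 18/6 = 3; σ²_F = ((4−2)/6)² = 0.111
te_G = (1 + 4·5 + 21)/6 = 42/6 = 7; σ²_G = ((21−1)/6)² = 11.111
te_H = (6 + 4·11 + 22)/6 = 72/6 = 12; σ²_H = ((22−6)/6)² = 7.111
te_I = (1 + 4·2 + 15)/6 = 24/6 = 4; σ²_I = ((15−1)/6)² = 5.444

Forward pass:
ES_A = 0; EF_A = 6
ES_B = 0; EF_B = 16
ES_C = 0; EF_C = 13
ES_D = max(EF_A=6, EF_B=16) = 16; EF_D = 16+12 = 28
ES_E = max(EF_A=6, EF_C=13) = 13; EF_E = 13+7 = 20
ES_F = 6; EF_F = 6+3 = 9
ES_G = 13; EF_G = 13+7 = 20
ES_H = max(EF_D=28, EF_F=9) = 28; EF_H = 28+12 = 40
ES_I = max(EF_A=6, EF_E=20, EF_G=20, EF_H=40) = 40; EF_I = 40+4 = 44
Expected project duration μ = 44 hours. Critical path: B → D → H → I.

Variances on critical path: σ²_B=5.444, σ²_D=5.444, σ²_H=7.111, σ²_I=5.444.
Largest is σ²_H = 7.111.

H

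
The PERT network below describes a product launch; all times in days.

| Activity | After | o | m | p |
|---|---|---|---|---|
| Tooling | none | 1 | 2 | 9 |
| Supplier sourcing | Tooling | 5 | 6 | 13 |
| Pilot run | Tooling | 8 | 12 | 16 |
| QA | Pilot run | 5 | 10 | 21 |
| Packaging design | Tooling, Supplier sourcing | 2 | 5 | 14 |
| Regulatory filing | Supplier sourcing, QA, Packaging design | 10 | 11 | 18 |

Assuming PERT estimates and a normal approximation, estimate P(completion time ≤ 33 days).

te_Tooling = (1 + 4·2 + 9)/6 = 18/6 = 3; σ²_Tooling = ((9−1)/6)² = 1.778
te_Supplier sourcing = (5 + 4·6 + 13)/6 = 42/6 = 7; σ²_Supplier sourcing = ((13−5)/6)² = 1.778
te_Pilot run = (8 + 4·12 + 16)/6 = 72/6 = 12; σ²_Pilot run = ((16−8)/6)² = 1.778
te_QA = (5 + 4·10 + 21)/6 = 66/6 = 11; σ²_QA = ((21−5)/6)² = 7.111
te_Packaging design = (2 + 4·5 + 14)/6 = 36/6 = 6; σ²_Packaging design = ((14−2)/6)² = 4.000
te_Regulatory filing = (10 + 4·11 + 18)/6 = 72/6 = 12; σ²_Regulatory filing = ((18−10)/6)² = 1.778

Forward pass:
ES_Tooling = 0; EF_Tooling = 3
ES_Supplier sourcing = 3; EF_Supplier sourcing = 3+7 = 10
ES_Pilot run = 3; EF_Pilot run = 3+12 = 15
ES_QA = 15; EF_QA = 15+11 = 26
ES_Packaging design = max(EF_Tooling=3, EF_Supplier sourcing=10) = 10; EF_Packaging design = 10+6 = 16
ES_Regulatory filing = max(EF_Supplier sourcing=10, EF_QA=26, EF_Packaging design=16) = 26; EF_Regulatory filing = 26+12 = 38
Expected project duration μ = 38 days. Critical path: Tooling → Pilot run → QA → Regulatory filing.

Variance along critical path = 1.778 + 1.778 + 7.111 + 1.778 = 12.444; σ = √12.444 = 3.528 days.
Z = (33 − 38) / 3.528 = -1.417
P(T ≤ 33) = Φ(-1.417) ≈ 0.078

0.078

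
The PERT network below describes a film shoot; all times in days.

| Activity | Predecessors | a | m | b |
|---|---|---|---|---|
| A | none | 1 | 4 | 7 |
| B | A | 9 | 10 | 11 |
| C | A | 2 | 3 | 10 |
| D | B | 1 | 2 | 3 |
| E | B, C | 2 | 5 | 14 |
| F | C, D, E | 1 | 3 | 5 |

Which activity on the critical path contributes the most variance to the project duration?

E

te_A = (1 + 4·4 + 7)/6 = 24/6 = 4; σ²_A = ((7−1)/6)² = 1.000
te_B = (9 + 4·10 + 11)/6 = 60/6 = 10; σ²_B = ((11−9)/6)² = 0.111
te_C = (2 + 4·3 + 10)/6 = 24/6 = 4; σ²_C = ((10−2)/6)² = 1.778
te_D = (1 + 4·2 + 3)/6 = 12/6 = 2; σ²_D = ((3−1)/6)² = 0.111
te_E = (2 + 4·5 + 14)/6 = 36/6 = 6; σ²_E = ((14−2)/6)² = 4.000
te_F = (1 + 4·3 + 5)/6 = 18/6 = 3; σ²_F = ((5−1)/6)² = 0.444

Forward pass:
ES_A = 0; EF_A = 4
ES_B = 4; EF_B = 4+10 = 14
ES_C = 4; EF_C = 4+4 = 8
ES_D = 14; EF_D = 14+2 = 16
ES_E = max(EF_B=14, EF_C=8) = 14; EF_E = 14+6 = 20
ES_F = max(EF_C=8, EF_D=16, EF_E=20) = 20; EF_F = 20+3 = 23
Expected project duration μ = 23 days. Critical path: A → B → E → F.

Variances on critical path: σ²_A=1.000, σ²_B=0.111, σ²_E=4.000, σ²_F=0.444.
Largest is σ²_E = 4.000.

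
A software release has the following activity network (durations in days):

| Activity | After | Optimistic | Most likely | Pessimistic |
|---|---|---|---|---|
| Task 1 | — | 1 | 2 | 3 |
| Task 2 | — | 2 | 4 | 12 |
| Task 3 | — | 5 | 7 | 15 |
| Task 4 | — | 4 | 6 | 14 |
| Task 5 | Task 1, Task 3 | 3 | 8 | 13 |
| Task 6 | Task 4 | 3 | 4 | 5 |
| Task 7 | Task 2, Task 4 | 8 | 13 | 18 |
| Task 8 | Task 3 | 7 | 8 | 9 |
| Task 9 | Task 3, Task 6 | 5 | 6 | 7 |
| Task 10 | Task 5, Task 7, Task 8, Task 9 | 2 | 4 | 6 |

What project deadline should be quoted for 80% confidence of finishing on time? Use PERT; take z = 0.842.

26.1 days

te_Task 1 = (1 + 4·2 + 3)/6 = 12/6 = 2; σ²_Task 1 = ((3−1)/6)² = 0.111
te_Task 2 = (2 + 4·4 + 12)/6 = 30/6 = 5; σ²_Task 2 = ((12−2)/6)² = 2.778
te_Task 3 = (5 + 4·7 + 15)/6 = 48/6 = 8; σ²_Task 3 = ((15−5)/6)² = 2.778
te_Task 4 = (4 + 4·6 + 14)/6 = 42/6 = 7; σ²_Task 4 = ((14−4)/6)² = 2.778
te_Task 5 = (3 + 4·8 + 13)/6 = 48/6 = 8; σ²_Task 5 = ((13−3)/6)² = 2.778
te_Task 6 = (3 + 4·4 + 5)/6 = 24/6 = 4; σ²_Task 6 = ((5−3)/6)² = 0.111
te_Task 7 = (8 + 4·13 + 18)/6 = 78/6 = 13; σ²_Task 7 = ((18−8)/6)² = 2.778
te_Task 8 = (7 + 4·8 + 9)/6 = 48/6 = 8; σ²_Task 8 = ((9−7)/6)² = 0.111
te_Task 9 = (5 + 4·6 + 7)/6 = 36/6 = 6; σ²_Task 9 = ((7−5)/6)² = 0.111
te_Task 10 = (2 + 4·4 + 6)/6 = 24/6 = 4; σ²_Task 10 = ((6−2)/6)² = 0.444

Forward pass:
ES_Task 1 = 0; EF_Task 1 = 2
ES_Task 2 = 0; EF_Task 2 = 5
ES_Task 3 = 0; EF_Task 3 = 8
ES_Task 4 = 0; EF_Task 4 = 7
ES_Task 5 = max(EF_Task 1=2, EF_Task 3=8) = 8; EF_Task 5 = 8+8 = 16
ES_Task 6 = 7; EF_Task 6 = 7+4 = 11
ES_Task 7 = max(EF_Task 2=5, EF_Task 4=7) = 7; EF_Task 7 = 7+13 = 20
ES_Task 8 = 8; EF_Task 8 = 8+8 = 16
ES_Task 9 = max(EF_Task 3=8, EF_Task 6=11) = 11; EF_Task 9 = 11+6 = 17
ES_Task 10 = max(EF_Task 5=16, EF_Task 7=20, EF_Task 8=16, EF_Task 9=17) = 20; EF_Task 10 = 20+4 = 24
Expected project duration μ = 24 days. Critical path: Task 4 → Task 7 → Task 10.

Variance along critical path = 2.778 + 2.778 + 0.444 = 6.000; σ = 2.449 days.
D = μ + z·σ = 24 + 0.842·2.449 = 26.1 days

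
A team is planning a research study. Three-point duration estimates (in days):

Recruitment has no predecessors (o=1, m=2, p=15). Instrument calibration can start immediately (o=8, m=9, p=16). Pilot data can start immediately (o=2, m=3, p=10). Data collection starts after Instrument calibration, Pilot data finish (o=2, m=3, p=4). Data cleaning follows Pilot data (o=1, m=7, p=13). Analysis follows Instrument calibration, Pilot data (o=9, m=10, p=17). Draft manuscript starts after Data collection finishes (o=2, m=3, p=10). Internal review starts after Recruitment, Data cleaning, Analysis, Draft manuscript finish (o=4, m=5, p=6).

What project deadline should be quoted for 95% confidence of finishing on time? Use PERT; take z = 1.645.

te_Recruitment = (1 + 4·2 + 15)/6 = 24/6 = 4; σ²_Recruitment = ((15−1)/6)² = 5.444
te_Instrument calibration = (8 + 4·9 + 16)/6 = 60/6 = 10; σ²_Instrument calibration = ((16−8)/6)² = 1.778
te_Pilot data = (2 + 4·3 + 10)/6 = 24/6 = 4; σ²_Pilot data = ((10−2)/6)² = 1.778
te_Data collection = (2 + 4·3 + 4)/6 = 18/6 = 3; σ²_Data collection = ((4−2)/6)² = 0.111
te_Data cleaning = (1 + 4·7 + 13)/6 = 42/6 = 7; σ²_Data cleaning = ((13−1)/6)² = 4.000
te_Analysis = (9 + 4·10 + 17)/6 = 66/6 = 11; σ²_Analysis = ((17−9)/6)² = 1.778
te_Draft manuscript = (2 + 4·3 + 10)/6 = 24/6 = 4; σ²_Draft manuscript = ((10−2)/6)² = 1.778
te_Internal review = (4 + 4·5 + 6)/6 = 30/6 = 5; σ²_Internal review = ((6−4)/6)² = 0.111

Forward pass:
ES_Recruitment = 0; EF_Recruitment = 4
ES_Instrument calibration = 0; EF_Instrument calibration = 10
ES_Pilot data = 0; EF_Pilot data = 4
ES_Data collection = max(EF_Instrument calibration=10, EF_Pilot data=4) = 10; EF_Data collection = 10+3 = 13
ES_Data cleaning = 4; EF_Data cleaning = 4+7 = 11
ES_Analysis = max(EF_Instrument calibration=10, EF_Pilot data=4) = 10; EF_Analysis = 10+11 = 21
ES_Draft manuscript = 13; EF_Draft manuscript = 13+4 = 17
ES_Internal review = max(EF_Recruitment=4, EF_Data cleaning=11, EF_Analysis=21, EF_Draft manuscript=17) = 21; EF_Internal review = 21+5 = 26
Expected project duration μ = 26 days. Critical path: Instrument calibration → Analysis → Internal review.

Variance along critical path = 1.778 + 1.778 + 0.111 = 3.667; σ = 1.915 days.
D = μ + z·σ = 26 + 1.645·1.915 = 29.1 days

29.1 days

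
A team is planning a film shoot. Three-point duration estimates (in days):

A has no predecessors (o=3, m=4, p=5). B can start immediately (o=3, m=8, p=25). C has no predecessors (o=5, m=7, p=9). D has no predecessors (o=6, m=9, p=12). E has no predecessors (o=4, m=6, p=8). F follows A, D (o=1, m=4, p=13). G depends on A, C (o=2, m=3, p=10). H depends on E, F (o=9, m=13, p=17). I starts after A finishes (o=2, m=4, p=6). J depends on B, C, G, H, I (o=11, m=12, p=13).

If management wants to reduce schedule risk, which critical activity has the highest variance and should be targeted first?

te_A = (3 + 4·4 + 5)/6 = 24/6 = 4; σ²_A = ((5−3)/6)² = 0.111
te_B = (3 + 4·8 + 25)/6 = 60/6 = 10; σ²_B = ((25−3)/6)² = 13.444
te_C = (5 + 4·7 + 9)/6 = 42/6 = 7; σ²_C = ((9−5)/6)² = 0.444
te_D = (6 + 4·9 + 12)/6 = 54/6 = 9; σ²_D = ((12−6)/6)² = 1.000
te_E = (4 + 4·6 + 8)/6 = 36/6 = 6; σ²_E = ((8−4)/6)² = 0.444
te_F = (1 + 4·4 + 13)/6 = 30/6 = 5; σ²_F = ((13−1)/6)² = 4.000
te_G = (2 + 4·3 + 10)/6 = 24/6 = 4; σ²_G = ((10−2)/6)² = 1.778
te_H = (9 + 4·13 + 17)/6 = 78/6 = 13; σ²_H = ((17−9)/6)² = 1.778
te_I = (2 + 4·4 + 6)/6 = 24/6 = 4; σ²_I = ((6−2)/6)² = 0.444
te_J = (11 + 4·12 + 13)/6 = 72/6 = 12; σ²_J = ((13−11)/6)² = 0.111

Forward pass:
ES_A = 0; EF_A = 4
ES_B = 0; EF_B = 10
ES_C = 0; EF_C = 7
ES_D = 0; EF_D = 9
ES_E = 0; EF_E = 6
ES_F = max(EF_A=4, EF_D=9) = 9; EF_F = 9+5 = 14
ES_G = max(EF_A=4, EF_C=7) = 7; EF_G = 7+4 = 11
ES_H = max(EF_E=6, EF_F=14) = 14; EF_H = 14+13 = 27
ES_I = 4; EF_I = 4+4 = 8
ES_J = max(EF_B=10, EF_C=7, EF_G=11, EF_H=27, EF_I=8) = 27; EF_J = 27+12 = 39
Expected project duration μ = 39 days. Critical path: D → F → H → J.

Variances on critical path: σ²_D=1.000, σ²_F=4.000, σ²_H=1.778, σ²_J=0.111.
Largest is σ²_F = 4.000.

F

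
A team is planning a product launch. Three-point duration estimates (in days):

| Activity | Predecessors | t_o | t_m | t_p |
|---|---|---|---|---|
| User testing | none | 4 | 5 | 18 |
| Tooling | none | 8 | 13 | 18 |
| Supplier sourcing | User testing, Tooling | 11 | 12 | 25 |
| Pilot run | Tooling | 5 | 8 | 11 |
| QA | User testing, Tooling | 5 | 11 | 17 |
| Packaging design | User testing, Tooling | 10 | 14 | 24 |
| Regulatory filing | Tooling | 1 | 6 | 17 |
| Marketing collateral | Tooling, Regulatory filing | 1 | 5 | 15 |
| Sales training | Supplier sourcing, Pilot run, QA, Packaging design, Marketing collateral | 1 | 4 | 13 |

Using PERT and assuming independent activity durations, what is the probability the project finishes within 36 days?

0.805

te_User testing = (4 + 4·5 + 18)/6 = 42/6 = 7; σ²_User testing = ((18−4)/6)² = 5.444
te_Tooling = (8 + 4·13 + 18)/6 = 78/6 = 13; σ²_Tooling = ((18−8)/6)² = 2.778
te_Supplier sourcing = (11 + 4·12 + 25)/6 = 84/6 = 14; σ²_Supplier sourcing = ((25−11)/6)² = 5.444
te_Pilot run = (5 + 4·8 + 11)/6 = 48/6 = 8; σ²_Pilot run = ((11−5)/6)² = 1.000
te_QA = (5 + 4·11 + 17)/6 = 66/6 = 11; σ²_QA = ((17−5)/6)² = 4.000
te_Packaging design = (10 + 4·14 + 24)/6 = 90/6 = 15; σ²_Packaging design = ((24−10)/6)² = 5.444
te_Regulatory filing = (1 + 4·6 + 17)/6 = 42/6 = 7; σ²_Regulatory filing = ((17−1)/6)² = 7.111
te_Marketing collateral = (1 + 4·5 + 15)/6 = 36/6 = 6; σ²_Marketing collateral = ((15−1)/6)² = 5.444
te_Sales training = (1 + 4·4 + 13)/6 = 30/6 = 5; σ²_Sales training = ((13−1)/6)² = 4.000

Forward pass:
ES_User testing = 0; EF_User testing = 7
ES_Tooling = 0; EF_Tooling = 13
ES_Supplier sourcing = max(EF_User testing=7, EF_Tooling=13) = 13; EF_Supplier sourcing = 13+14 = 27
ES_Pilot run = 13; EF_Pilot run = 13+8 = 21
ES_QA = max(EF_User testing=7, EF_Tooling=13) = 13; EF_QA = 13+11 = 24
ES_Packaging design = max(EF_User testing=7, EF_Tooling=13) = 13; EF_Packaging design = 13+15 = 28
ES_Regulatory filing = 13; EF_Regulatory filing = 13+7 = 20
ES_Marketing collateral = max(EF_Tooling=13, EF_Regulatory filing=20) = 20; EF_Marketing collateral = 20+6 = 26
ES_Sales training = max(EF_Supplier sourcing=27, EF_Pilot run=21, EF_QA=24, EF_Packaging design=28, EF_Marketing collateral=26) = 28; EF_Sales training = 28+5 = 33
Expected project duration μ = 33 days. Critical path: Tooling → Packaging design → Sales training.

Variance along critical path = 2.778 + 5.444 + 4.000 = 12.222; σ = √12.222 = 3.496 days.
Z = (36 − 33) / 3.496 = 0.858
P(T ≤ 36) = Φ(0.858) ≈ 0.805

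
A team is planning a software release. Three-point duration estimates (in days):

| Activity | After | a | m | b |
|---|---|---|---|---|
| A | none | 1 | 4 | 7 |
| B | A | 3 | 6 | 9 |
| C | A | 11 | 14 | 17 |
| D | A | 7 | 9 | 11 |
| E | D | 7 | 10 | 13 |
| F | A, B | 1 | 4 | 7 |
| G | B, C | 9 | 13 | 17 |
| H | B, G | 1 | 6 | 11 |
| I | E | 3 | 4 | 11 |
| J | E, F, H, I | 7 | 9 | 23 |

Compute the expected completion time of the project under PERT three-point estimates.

te_A = (1 + 4·4 + 7)/6 = 24/6 = 4
te_B = (3 + 4·6 + 9)/6 = 36/6 = 6
te_C = (11 + 4·14 + 17)/6 = 84/6 = 14
te_D = (7 + 4·9 + 11)/6 = 54/6 = 9
te_E = (7 + 4·10 + 13)/6 = 60/6 = 10
te_F = (1 + 4·4 + 7)/6 = 24/6 = 4
te_G = (9 + 4·13 + 17)/6 = 78/6 = 13
te_H = (1 + 4·6 + 11)/6 = 36/6 = 6
te_I = (3 + 4·4 + 11)/6 = 30/6 = 5
te_J = (7 + 4·9 + 23)/6 = 66/6 = 11

Forward pass:
ES_A = 0; EF_A = 4
ES_B = 4; EF_B = 4+6 = 10
ES_C = 4; EF_C = 4+14 = 18
ES_D = 4; EF_D = 4+9 = 13
ES_E = 13; EF_E = 13+10 = 23
ES_F = max(EF_A=4, EF_B=10) = 10; EF_F = 10+4 = 14
ES_G = max(EF_B=10, EF_C=18) = 18; EF_G = 18+13 = 31
ES_H = max(EF_B=10, EF_G=31) = 31; EF_H = 31+6 = 37
ES_I = 23; EF_I = 23+5 = 28
ES_J = max(EF_E=23, EF_F=14, EF_H=37, EF_I=28) = 37; EF_J = 37+11 = 48
Expected project duration μ = 48 days. Critical path: A → C → G → H → J.

48 days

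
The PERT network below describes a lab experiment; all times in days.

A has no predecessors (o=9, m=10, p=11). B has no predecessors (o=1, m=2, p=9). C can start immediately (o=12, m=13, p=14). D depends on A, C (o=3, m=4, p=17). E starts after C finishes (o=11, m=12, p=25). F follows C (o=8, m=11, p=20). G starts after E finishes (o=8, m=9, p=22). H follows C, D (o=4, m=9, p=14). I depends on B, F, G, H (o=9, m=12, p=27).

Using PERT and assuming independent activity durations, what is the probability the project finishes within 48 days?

0.186

te_A = (9 + 4·10 + 11)/6 = 60/6 = 10; σ²_A = ((11−9)/6)² = 0.111
te_B = (1 + 4·2 + 9)/6 = 18/6 = 3; σ²_B = ((9−1)/6)² = 1.778
te_C = (12 + 4·13 + 14)/6 = 78/6 = 13; σ²_C = ((14−12)/6)² = 0.111
te_D = (3 + 4·4 + 17)/6 = 36/6 = 6; σ²_D = ((17−3)/6)² = 5.444
te_E = (11 + 4·12 + 25)/6 = 84/6 = 14; σ²_E = ((25−11)/6)² = 5.444
te_F = (8 + 4·11 + 20)/6 = 72/6 = 12; σ²_F = ((20−8)/6)² = 4.000
te_G = (8 + 4·9 + 22)/6 = 66/6 = 11; σ²_G = ((22−8)/6)² = 5.444
te_H = (4 + 4·9 + 14)/6 = 54/6 = 9; σ²_H = ((14−4)/6)² = 2.778
te_I = (9 + 4·12 + 27)/6 = 84/6 = 14; σ²_I = ((27−9)/6)² = 9.000

Forward pass:
ES_A = 0; EF_A = 10
ES_B = 0; EF_B = 3
ES_C = 0; EF_C = 13
ES_D = max(EF_A=10, EF_C=13) = 13; EF_D = 13+6 = 19
ES_E = 13; EF_E = 13+14 = 27
ES_F = 13; EF_F = 13+12 = 25
ES_G = 27; EF_G = 27+11 = 38
ES_H = max(EF_C=13, EF_D=19) = 19; EF_H = 19+9 = 28
ES_I = max(EF_B=3, EF_F=25, EF_G=38, EF_H=28) = 38; EF_I = 38+14 = 52
Expected project duration μ = 52 days. Critical path: C → E → G → I.

Variance along critical path = 0.111 + 5.444 + 5.444 + 9.000 = 20.000; σ = √20.000 = 4.472 days.
Z = (48 − 52) / 4.472 = -0.894
P(T ≤ 48) = Φ(-0.894) ≈ 0.186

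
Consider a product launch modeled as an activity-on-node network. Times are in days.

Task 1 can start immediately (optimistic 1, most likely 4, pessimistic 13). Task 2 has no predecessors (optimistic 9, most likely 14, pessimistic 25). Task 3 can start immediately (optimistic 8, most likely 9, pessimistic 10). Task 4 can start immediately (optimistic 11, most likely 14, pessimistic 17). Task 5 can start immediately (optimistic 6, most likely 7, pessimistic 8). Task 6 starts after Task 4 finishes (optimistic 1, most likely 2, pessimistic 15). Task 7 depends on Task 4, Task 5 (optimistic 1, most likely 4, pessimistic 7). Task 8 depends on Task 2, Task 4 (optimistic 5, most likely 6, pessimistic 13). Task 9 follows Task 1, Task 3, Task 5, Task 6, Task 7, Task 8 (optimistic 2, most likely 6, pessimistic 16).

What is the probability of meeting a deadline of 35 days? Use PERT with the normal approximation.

te_Task 1 = (1 + 4·4 + 13)/6 = 30/6 = 5; σ²_Task 1 = ((13−1)/6)² = 4.000
te_Task 2 = (9 + 4·14 + 25)/6 = 90/6 = 15; σ²_Task 2 = ((25−9)/6)² = 7.111
te_Task 3 = (8 + 4·9 + 10)/6 = 54/6 = 9; σ²_Task 3 = ((10−8)/6)² = 0.111
te_Task 4 = (11 + 4·14 + 17)/6 = 84/6 = 14; σ²_Task 4 = ((17−11)/6)² = 1.000
te_Task 5 = (6 + 4·7 + 8)/6 = 42/6 = 7; σ²_Task 5 = ((8−6)/6)² = 0.111
te_Task 6 = (1 + 4·2 + 15)/6 = 24/6 = 4; σ²_Task 6 = ((15−1)/6)² = 5.444
te_Task 7 = (1 + 4·4 + 7)/6 = 24/6 = 4; σ²_Task 7 = ((7−1)/6)² = 1.000
te_Task 8 = (5 + 4·6 + 13)/6 = 42/6 = 7; σ²_Task 8 = ((13−5)/6)² = 1.778
te_Task 9 = (2 + 4·6 + 16)/6 = 42/6 = 7; σ²_Task 9 = ((16−2)/6)² = 5.444

Forward pass:
ES_Task 1 = 0; EF_Task 1 = 5
ES_Task 2 = 0; EF_Task 2 = 15
ES_Task 3 = 0; EF_Task 3 = 9
ES_Task 4 = 0; EF_Task 4 = 14
ES_Task 5 = 0; EF_Task 5 = 7
ES_Task 6 = 14; EF_Task 6 = 14+4 = 18
ES_Task 7 = max(EF_Task 4=14, EF_Task 5=7) = 14; EF_Task 7 = 14+4 = 18
ES_Task 8 = max(EF_Task 2=15, EF_Task 4=14) = 15; EF_Task 8 = 15+7 = 22
ES_Task 9 = max(EF_Task 1=5, EF_Task 3=9, EF_Task 5=7, EF_Task 6=18, EF_Task 7=18, EF_Task 8=22) = 22; EF_Task 9 = 22+7 = 29
Expected project duration μ = 29 days. Critical path: Task 2 → Task 8 → Task 9.

Variance along critical path = 7.111 + 1.778 + 5.444 = 14.333; σ = √14.333 = 3.786 days.
Z = (35 − 29) / 3.786 = 1.585
P(T ≤ 35) = Φ(1.585) ≈ 0.943

0.943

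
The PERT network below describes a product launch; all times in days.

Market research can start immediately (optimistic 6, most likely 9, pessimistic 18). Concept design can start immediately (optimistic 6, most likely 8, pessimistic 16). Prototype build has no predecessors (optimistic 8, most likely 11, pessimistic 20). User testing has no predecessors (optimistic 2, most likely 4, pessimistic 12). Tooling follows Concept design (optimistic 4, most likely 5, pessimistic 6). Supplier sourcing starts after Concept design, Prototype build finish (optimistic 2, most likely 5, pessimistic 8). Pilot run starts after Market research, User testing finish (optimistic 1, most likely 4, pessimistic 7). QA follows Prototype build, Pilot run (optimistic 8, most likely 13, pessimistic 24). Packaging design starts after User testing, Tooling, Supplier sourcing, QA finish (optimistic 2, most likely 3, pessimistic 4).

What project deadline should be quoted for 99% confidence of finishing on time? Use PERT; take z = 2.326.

te_Market research = (6 + 4·9 + 18)/6 = 60/6 = 10; σ²_Market research = ((18−6)/6)² = 4.000
te_Concept design = (6 + 4·8 + 16)/6 = 54/6 = 9; σ²_Concept design = ((16−6)/6)² = 2.778
te_Prototype build = (8 + 4·11 + 20)/6 = 72/6 = 12; σ²_Prototype build = ((20−8)/6)² = 4.000
te_User testing = (2 + 4·4 + 12)/6 = 30/6 = 5; σ²_User testing = ((12−2)/6)² = 2.778
te_Tooling = (4 + 4·5 + 6)/6 = 30/6 = 5; σ²_Tooling = ((6−4)/6)² = 0.111
te_Supplier sourcing = (2 + 4·5 + 8)/6 = 30/6 = 5; σ²_Supplier sourcing = ((8−2)/6)² = 1.000
te_Pilot run = (1 + 4·4 + 7)/6 = 24/6 = 4; σ²_Pilot run = ((7−1)/6)² = 1.000
te_QA = (8 + 4·13 + 24)/6 = 84/6 = 14; σ²_QA = ((24−8)/6)² = 7.111
te_Packaging design = (2 + 4·3 + 4)/6 = 18/6 = 3; σ²_Packaging design = ((4−2)/6)² = 0.111

Forward pass:
ES_Market research = 0; EF_Market research = 10
ES_Concept design = 0; EF_Concept design = 9
ES_Prototype build = 0; EF_Prototype build = 12
ES_User testing = 0; EF_User testing = 5
ES_Tooling = 9; EF_Tooling = 9+5 = 14
ES_Supplier sourcing = max(EF_Concept design=9, EF_Prototype build=12) = 12; EF_Supplier sourcing = 12+5 = 17
ES_Pilot run = max(EF_Market research=10, EF_User testing=5) = 10; EF_Pilot run = 10+4 = 14
ES_QA = max(EF_Prototype build=12, EF_Pilot run=14) = 14; EF_QA = 14+14 = 28
ES_Packaging design = max(EF_User testing=5, EF_Tooling=14, EF_Supplier sourcing=17, EF_QA=28) = 28; EF_Packaging design = 28+3 = 31
Expected project duration μ = 31 days. Critical path: Market research → Pilot run → QA → Packaging design.

Variance along critical path = 4.000 + 1.000 + 7.111 + 0.111 = 12.222; σ = 3.496 days.
D = μ + z·σ = 31 + 2.326·3.496 = 39.1 days

39.1 days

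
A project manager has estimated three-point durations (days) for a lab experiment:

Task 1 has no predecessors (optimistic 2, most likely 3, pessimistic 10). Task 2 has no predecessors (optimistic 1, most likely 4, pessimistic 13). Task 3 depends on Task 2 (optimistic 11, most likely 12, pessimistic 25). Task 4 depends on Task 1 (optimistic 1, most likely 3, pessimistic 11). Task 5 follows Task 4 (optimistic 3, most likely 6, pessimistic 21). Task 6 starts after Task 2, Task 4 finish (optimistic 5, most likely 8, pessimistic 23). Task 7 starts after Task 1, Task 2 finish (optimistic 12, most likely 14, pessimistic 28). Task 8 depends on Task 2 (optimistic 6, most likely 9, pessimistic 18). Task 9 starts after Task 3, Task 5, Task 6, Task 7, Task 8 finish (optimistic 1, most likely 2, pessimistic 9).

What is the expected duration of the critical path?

te_Task 1 = (2 + 4·3 + 10)/6 = 24/6 = 4
te_Task 2 = (1 + 4·4 + 13)/6 = 30/6 = 5
te_Task 3 = (11 + 4·12 + 25)/6 = 84/6 = 14
te_Task 4 = (1 + 4·3 + 11)/6 = 24/6 = 4
te_Task 5 = (3 + 4·6 + 21)/6 = 48/6 = 8
te_Task 6 = (5 + 4·8 + 23)/6 = 60/6 = 10
te_Task 7 = (12 + 4·14 + 28)/6 = 96/6 = 16
te_Task 8 = (6 + 4·9 + 18)/6 = 60/6 = 10
te_Task 9 = (1 + 4·2 + 9)/6 = 18/6 = 3

Forward pass:
ES_Task 1 = 0; EF_Task 1 = 4
ES_Task 2 = 0; EF_Task 2 = 5
ES_Task 3 = 5; EF_Task 3 = 5+14 = 19
ES_Task 4 = 4; EF_Task 4 = 4+4 = 8
ES_Task 5 = 8; EF_Task 5 = 8+8 = 16
ES_Task 6 = max(EF_Task 2=5, EF_Task 4=8) = 8; EF_Task 6 = 8+10 = 18
ES_Task 7 = max(EF_Task 1=4, EF_Task 2=5) = 5; EF_Task 7 = 5+16 = 21
ES_Task 8 = 5; EF_Task 8 = 5+10 = 15
ES_Task 9 = max(EF_Task 3=19, EF_Task 5=16, EF_Task 6=18, EF_Task 7=21, EF_Task 8=15) = 21; EF_Task 9 = 21+3 = 24
Expected project duration μ = 24 days. Critical path: Task 2 → Task 7 → Task 9.

24 days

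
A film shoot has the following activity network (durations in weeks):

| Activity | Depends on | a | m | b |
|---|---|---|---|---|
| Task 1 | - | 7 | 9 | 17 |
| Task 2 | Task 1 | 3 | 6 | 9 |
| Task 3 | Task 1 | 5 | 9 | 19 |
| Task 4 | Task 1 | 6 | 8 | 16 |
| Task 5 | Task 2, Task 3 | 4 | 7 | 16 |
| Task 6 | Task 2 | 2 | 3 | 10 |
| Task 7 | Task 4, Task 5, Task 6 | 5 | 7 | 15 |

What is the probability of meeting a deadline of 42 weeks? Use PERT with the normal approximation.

0.939

te_Task 1 = (7 + 4·9 + 17)/6 = 60/6 = 10; σ²_Task 1 = ((17−7)/6)² = 2.778
te_Task 2 = (3 + 4·6 + 9)/6 = 36/6 = 6; σ²_Task 2 = ((9−3)/6)² = 1.000
te_Task 3 = (5 + 4·9 + 19)/6 = 60/6 = 10; σ²_Task 3 = ((19−5)/6)² = 5.444
te_Task 4 = (6 + 4·8 + 16)/6 = 54/6 = 9; σ²_Task 4 = ((16−6)/6)² = 2.778
te_Task 5 = (4 + 4·7 + 16)/6 = 48/6 = 8; σ²_Task 5 = ((16−4)/6)² = 4.000
te_Task 6 = (2 + 4·3 + 10)/6 = 24/6 = 4; σ²_Task 6 = ((10−2)/6)² = 1.778
te_Task 7 = (5 + 4·7 + 15)/6 = 48/6 = 8; σ²_Task 7 = ((15−5)/6)² = 2.778

Forward pass:
ES_Task 1 = 0; EF_Task 1 = 10
ES_Task 2 = 10; EF_Task 2 = 10+6 = 16
ES_Task 3 = 10; EF_Task 3 = 10+10 = 20
ES_Task 4 = 10; EF_Task 4 = 10+9 = 19
ES_Task 5 = max(EF_Task 2=16, EF_Task 3=20) = 20; EF_Task 5 = 20+8 = 28
ES_Task 6 = 16; EF_Task 6 = 16+4 = 20
ES_Task 7 = max(EF_Task 4=19, EF_Task 5=28, EF_Task 6=20) = 28; EF_Task 7 = 28+8 = 36
Expected project duration μ = 36 weeks. Critical path: Task 1 → Task 3 → Task 5 → Task 7.

Variance along critical path = 2.778 + 5.444 + 4.000 + 2.778 = 15.000; σ = √15.000 = 3.873 weeks.
Z = (42 − 36) / 3.873 = 1.549
P(T ≤ 42) = Φ(1.549) ≈ 0.939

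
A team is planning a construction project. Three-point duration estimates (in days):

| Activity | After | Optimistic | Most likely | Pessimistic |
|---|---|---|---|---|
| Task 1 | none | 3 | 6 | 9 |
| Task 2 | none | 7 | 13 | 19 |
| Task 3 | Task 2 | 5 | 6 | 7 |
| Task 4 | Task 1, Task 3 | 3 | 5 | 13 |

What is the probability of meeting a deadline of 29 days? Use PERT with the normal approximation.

0.936

te_Task 1 = (3 + 4·6 + 9)/6 = 36/6 = 6; σ²_Task 1 = ((9−3)/6)² = 1.000
te_Task 2 = (7 + 4·13 + 19)/6 = 78/6 = 13; σ²_Task 2 = ((19−7)/6)² = 4.000
te_Task 3 = (5 + 4·6 + 7)/6 = 36/6 = 6; σ²_Task 3 = ((7−5)/6)² = 0.111
te_Task 4 = (3 + 4·5 + 13)/6 = 36/6 = 6; σ²_Task 4 = ((13−3)/6)² = 2.778

Forward pass:
ES_Task 1 = 0; EF_Task 1 = 6
ES_Task 2 = 0; EF_Task 2 = 13
ES_Task 3 = 13; EF_Task 3 = 13+6 = 19
ES_Task 4 = max(EF_Task 1=6, EF_Task 3=19) = 19; EF_Task 4 = 19+6 = 25
Expected project duration μ = 25 days. Critical path: Task 2 → Task 3 → Task 4.

Variance along critical path = 4.000 + 0.111 + 2.778 = 6.889; σ = √6.889 = 2.625 days.
Z = (29 − 25) / 2.625 = 1.524
P(T ≤ 29) = Φ(1.524) ≈ 0.936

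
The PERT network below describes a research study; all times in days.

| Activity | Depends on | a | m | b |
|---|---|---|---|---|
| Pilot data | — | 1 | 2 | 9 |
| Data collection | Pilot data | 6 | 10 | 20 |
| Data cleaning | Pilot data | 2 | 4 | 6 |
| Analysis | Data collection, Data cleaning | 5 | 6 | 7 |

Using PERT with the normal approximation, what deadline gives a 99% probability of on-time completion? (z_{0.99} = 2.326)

te_Pilot data = (1 + 4·2 + 9)/6 = 18/6 = 3; σ²_Pilot data = ((9−1)/6)² = 1.778
te_Data collection = (6 + 4·10 + 20)/6 = 66/6 = 11; σ²_Data collection = ((20−6)/6)² = 5.444
te_Data cleaning = (2 + 4·4 + 6)/6 = 24/6 = 4; σ²_Data cleaning = ((6−2)/6)² = 0.444
te_Analysis = (5 + 4·6 + 7)/6 = 36/6 = 6; σ²_Analysis = ((7−5)/6)² = 0.111

Forward pass:
ES_Pilot data = 0; EF_Pilot data = 3
ES_Data collection = 3; EF_Data collection = 3+11 = 14
ES_Data cleaning = 3; EF_Data cleaning = 3+4 = 7
ES_Analysis = max(EF_Data collection=14, EF_Data cleaning=7) = 14; EF_Analysis = 14+6 = 20
Expected project duration μ = 20 days. Critical path: Pilot data → Data collection → Analysis.

Variance along critical path = 1.778 + 5.444 + 0.111 = 7.333; σ = 2.708 days.
D = μ + z·σ = 20 + 2.326·2.708 = 26.3 days

26.3 days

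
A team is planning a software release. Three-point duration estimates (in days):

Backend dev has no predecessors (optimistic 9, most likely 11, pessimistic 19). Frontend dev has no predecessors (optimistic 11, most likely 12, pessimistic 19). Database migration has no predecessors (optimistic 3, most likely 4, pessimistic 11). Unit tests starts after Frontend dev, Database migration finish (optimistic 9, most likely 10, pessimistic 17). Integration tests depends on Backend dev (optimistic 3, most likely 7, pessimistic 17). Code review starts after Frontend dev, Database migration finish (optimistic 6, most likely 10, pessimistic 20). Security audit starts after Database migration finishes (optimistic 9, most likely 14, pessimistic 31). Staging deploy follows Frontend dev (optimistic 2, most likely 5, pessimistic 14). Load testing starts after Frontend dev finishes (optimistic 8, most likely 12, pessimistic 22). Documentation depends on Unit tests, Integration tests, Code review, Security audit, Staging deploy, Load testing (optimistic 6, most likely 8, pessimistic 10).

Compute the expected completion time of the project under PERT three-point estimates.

te_Backend dev = (9 + 4·11 + 19)/6 = 72/6 = 12
te_Frontend dev = (11 + 4·12 + 19)/6 = 78/6 = 13
te_Database migration = (3 + 4·4 + 11)/6 = 30/6 = 5
te_Unit tests = (9 + 4·10 + 17)/6 = 66/6 = 11
te_Integration tests = (3 + 4·7 + 17)/6 = 48/6 = 8
te_Code review = (6 + 4·10 + 20)/6 = 66/6 = 11
te_Security audit = (9 + 4·14 + 31)/6 = 96/6 = 16
te_Staging deploy = (2 + 4·5 + 14)/6 = 36/6 = 6
te_Load testing = (8 + 4·12 + 22)/6 = 78/6 = 13
te_Documentation = (6 + 4·8 + 10)/6 = 48/6 = 8

Forward pass:
ES_Backend dev = 0; EF_Backend dev = 12
ES_Frontend dev = 0; EF_Frontend dev = 13
ES_Database migration = 0; EF_Database migration = 5
ES_Unit tests = max(EF_Frontend dev=13, EF_Database migration=5) = 13; EF_Unit tests = 13+11 = 24
ES_Integration tests = 12; EF_Integration tests = 12+8 = 20
ES_Code review = max(EF_Frontend dev=13, EF_Database migration=5) = 13; EF_Code review = 13+11 = 24
ES_Security audit = 5; EF_Security audit = 5+16 = 21
ES_Staging deploy = 13; EF_Staging deploy = 13+6 = 19
ES_Load testing = 13; EF_Load testing = 13+13 = 26
ES_Documentation = max(EF_Unit tests=24, EF_Integration tests=20, EF_Code review=24, EF_Security audit=21, EF_Staging deploy=19, EF_Load testing=26) = 26; EF_Documentation = 26+8 = 34
Expected project duration μ = 34 days. Critical path: Frontend dev → Load testing → Documentation.

34 days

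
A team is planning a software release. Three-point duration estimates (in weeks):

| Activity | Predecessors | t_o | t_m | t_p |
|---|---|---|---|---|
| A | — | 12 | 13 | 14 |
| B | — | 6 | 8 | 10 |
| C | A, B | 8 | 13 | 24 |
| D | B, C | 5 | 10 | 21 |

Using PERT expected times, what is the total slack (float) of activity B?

5 weeks

te_A = (12 + 4·13 + 14)/6 = 78/6 = 13
te_B = (6 + 4·8 + 10)/6 = 48/6 = 8
te_C = (8 + 4·13 + 24)/6 = 84/6 = 14
te_D = (5 + 4·10 + 21)/6 = 66/6 = 11

Forward pass:
ES_A = 0; EF_A = 13
ES_B = 0; EF_B = 8
ES_C = max(EF_A=13, EF_B=8) = 13; EF_C = 13+14 = 27
ES_D = max(EF_B=8, EF_C=27) = 27; EF_D = 27+11 = 38
Expected project duration μ = 38 weeks. Critical path: A → C → D.

Backward pass:
LF_D = 38; LS_D = 38−11 = 27
LF_C = LS_D = 27; LS_C = 27−14 = 13
LF_B = min(LS_C=13, LS_D=27) = 13; LS_B = 13−8 = 5
LF_A = LS_C = 13; LS_A = 13−13 = 0
Slack_B = LS_B − ES_B = 5 − 0 = 5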